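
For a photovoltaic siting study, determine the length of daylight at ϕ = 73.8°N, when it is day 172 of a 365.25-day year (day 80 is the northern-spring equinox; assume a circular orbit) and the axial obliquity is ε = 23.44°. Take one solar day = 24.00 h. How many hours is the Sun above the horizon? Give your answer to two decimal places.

24.00 h

Solar longitude: L_s = 360° × (172 − 80)/365.25 = 90.678°.
sin δ = sin 23.44° × sin 90.678° = 0.39776, so δ = +23.438°.
Sunrise equation: cos h₀ = −tan ϕ · tan δ = -1.4922 ≤ −1, so the Sun never sets (polar day) and h₀ = π.
Daylight = 2h₀/(2π) × 24.00 h = (3.1416/π) × 24.00 = 24.00 h.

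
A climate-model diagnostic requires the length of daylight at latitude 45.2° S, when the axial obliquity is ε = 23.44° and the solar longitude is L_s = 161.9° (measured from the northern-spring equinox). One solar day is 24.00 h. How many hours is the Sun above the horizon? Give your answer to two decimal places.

Solar declination: sin δ = sin ε · sin L_s = sin 23.44° × sin 161.9° = 0.12358, so δ = +7.099°.
cos h₀ = −tan ϕ · tan δ = −tan(-45.2°) × tan(+7.099°) = 0.1254, so h₀ = 1.4451 rad = 82.80°.
Daylight = 2h₀/(2π) × 24.00 h = (1.4451/π) × 24.00 = 11.04 h.

11.04 h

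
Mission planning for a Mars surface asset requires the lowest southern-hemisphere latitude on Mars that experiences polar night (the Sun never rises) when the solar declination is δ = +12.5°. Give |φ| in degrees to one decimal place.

|φ| = 77.5°

Polar night requires cos H₀ = −tan φ tan δ ≥ 1, i.e. tan φ tan δ ≤ −1.
The boundary is |tan φ| · |tan δ| = 1, so |φ| = 90° − |δ| = 90° − 12.5° = 77.5° in the southern hemisphere.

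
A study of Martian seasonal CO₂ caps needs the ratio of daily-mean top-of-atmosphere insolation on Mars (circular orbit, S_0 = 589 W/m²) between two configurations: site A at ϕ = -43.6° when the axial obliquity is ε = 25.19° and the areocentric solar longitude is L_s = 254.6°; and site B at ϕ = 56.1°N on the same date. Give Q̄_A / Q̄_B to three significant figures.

Q̄_A / Q̄_B ≈ 12.6

— Configuration A (ϕ=-43.6°):
sin δ = sin 25.19° × sin 254.6° = -0.41034, so δ = -24.226°.
cos h₀ = −tan(-43.6°) tan(-24.226°) = -0.4285, h₀ = 2.0136 rad.
Bracket: h₀ sin ϕ sin δ + cos ϕ cos δ sin h₀ = 2.0136×-0.68962×-0.41034 + 0.72417×0.91193×0.90354 = 0.569806 + 0.596691 = 1.166497.
Q̄ = (S_0/π) × [bracket] = (589/π) × 1.166497 = 218.70 W/m².
— Configuration B (ϕ=+56.1°):
cos h₀ = −tan(+56.1°) tan(-24.226°) = 0.6696, h₀ = 0.8371 rad.
Bracket: h₀ sin ϕ sin δ + cos ϕ cos δ sin h₀ = 0.8371×0.83001×-0.41034 + 0.55775×0.91193×0.74270 = -0.285105 + 0.377759 = 0.092654.
Q̄ = (S_0/π) × [bracket] = (589/π) × 0.092654 = 17.371 W/m².
Ratio Q̄_A / Q̄_B = 218.70 / 17.371 = 12.59.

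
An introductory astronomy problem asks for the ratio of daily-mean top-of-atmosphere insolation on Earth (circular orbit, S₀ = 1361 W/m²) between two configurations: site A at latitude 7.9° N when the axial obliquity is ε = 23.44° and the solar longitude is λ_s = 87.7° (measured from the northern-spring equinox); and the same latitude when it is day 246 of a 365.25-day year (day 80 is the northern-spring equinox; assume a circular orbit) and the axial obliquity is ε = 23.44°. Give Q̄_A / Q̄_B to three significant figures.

Q̄_A / Q̄_B ≈ 0.988

— Configuration A (φ=+7.9°):
Solar declination: sin δ = sin ε · sin λ_s = sin 23.44° × sin 87.7° = 0.39747, so δ = +23.420°.
cos H₀ = −tan(+7.9°) tan(+23.420°) = -0.0601, H₀ = 1.6309 rad.
Bracket: H₀ sin φ sin δ + cos φ cos δ sin H₀ = 1.6309×0.13744×0.39747 + 0.99051×0.91762×0.99819 = 0.089093 + 0.907267 = 0.996360.
Q̄ = (S₀/π) × [bracket] = (1361/π) × 0.996360 = 431.64 W/m².
— Configuration B (φ=+7.9°):
Solar longitude: λ_s = 360° × (246 − 80)/365.25 = 163.614°.
sin δ = sin 23.44° × sin 163.614° = 0.11222, so δ = +6.443°.
cos H₀ = −tan(+7.9°) tan(+6.443°) = -0.0157, H₀ = 1.5865 rad.
Bracket: H₀ sin φ sin δ + cos φ cos δ sin H₀ = 1.5865×0.13744×0.11222 + 0.99051×0.99368×0.99988 = 0.024469 + 0.984132 = 1.008601.
Q̄ = (S₀/π) × [bracket] = (1361/π) × 1.008601 = 436.95 W/m².
Ratio Q̄_A / Q̄_B = 431.64 / 436.95 = 0.9878.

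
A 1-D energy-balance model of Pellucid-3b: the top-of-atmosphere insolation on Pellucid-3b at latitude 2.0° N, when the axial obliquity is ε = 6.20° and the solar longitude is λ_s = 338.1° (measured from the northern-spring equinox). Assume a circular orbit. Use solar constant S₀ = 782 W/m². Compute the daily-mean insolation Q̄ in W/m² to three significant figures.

Q̄ ≈ 248 W/m²

Solar declination: sin δ = sin ε · sin λ_s = sin 6.20° × sin 338.1° = -0.04028, so δ = -2.309°.
cos H₀ = −tan(+2.0°) tan(-2.309°) = 0.0014, H₀ = 1.5694 rad.
Bracket: H₀ sin φ sin δ + cos φ cos δ sin H₀ = 1.5694×0.03490×-0.04028 + 0.99939×0.99919×1.00000 = -0.002206 + 0.998580 = 0.996374.
Q̄ = (S₀/π) × [bracket] = (782/π) × 0.996374 = 248.0 W/m².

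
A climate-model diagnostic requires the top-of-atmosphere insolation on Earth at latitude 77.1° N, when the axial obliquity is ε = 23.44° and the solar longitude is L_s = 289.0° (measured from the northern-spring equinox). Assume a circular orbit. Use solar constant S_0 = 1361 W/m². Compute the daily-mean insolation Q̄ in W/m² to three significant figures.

Q̄ ≈ 0.00 W/m²

Solar declination: sin δ = sin ε · sin L_s = sin 23.44° × sin 289.0° = -0.37612, so δ = -22.093°.
cos h₀ = −tan(+77.1°) tan(-22.093°) = 1.7723 ≥ 1 ⇒ polar night, h₀ = 0 and Q̄ = 0.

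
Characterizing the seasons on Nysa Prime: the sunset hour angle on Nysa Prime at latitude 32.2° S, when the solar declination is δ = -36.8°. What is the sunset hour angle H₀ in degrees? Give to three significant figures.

cos H₀ = −tan φ · tan δ = −tan(-32.2°) × tan(-36.800°) = -0.4711, so H₀ = 2.0613 rad = 118.11°.

H₀ = 118°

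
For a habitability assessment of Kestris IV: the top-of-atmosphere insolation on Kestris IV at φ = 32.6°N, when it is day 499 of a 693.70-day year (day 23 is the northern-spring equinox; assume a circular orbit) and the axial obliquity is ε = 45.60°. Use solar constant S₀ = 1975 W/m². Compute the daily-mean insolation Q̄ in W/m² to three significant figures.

Q̄ ≈ 113 W/m²

Solar longitude: λ_s = 360° × (499 − 23)/693.70 = 247.023°.
sin δ = sin 45.60° × sin 247.023° = -0.65779, so δ = -41.131°.
cos H₀ = −tan(+32.6°) tan(-41.131°) = 0.5585, H₀ = 0.9782 rad.
Bracket: H₀ sin φ sin δ + cos φ cos δ sin H₀ = 0.9782×0.53877×-0.65779 + 0.84245×0.75320×0.82950 = -0.346672 + 0.526345 = 0.179673.
Q̄ = (S₀/π) × [bracket] = (1975/π) × 0.179673 = 113.0 W/m².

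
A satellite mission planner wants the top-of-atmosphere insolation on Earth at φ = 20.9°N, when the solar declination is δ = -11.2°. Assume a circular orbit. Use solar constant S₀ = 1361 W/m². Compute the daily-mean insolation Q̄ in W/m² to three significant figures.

cos H₀ = −tan(+20.9°) tan(-11.200°) = 0.0756, H₀ = 1.4951 rad.
Bracket: H₀ sin φ sin δ + cos φ cos δ sin H₀ = 1.4951×0.35674×-0.19423 + 0.93420×0.98096×0.99714 = -0.103595 + 0.913792 = 0.810197.
Q̄ = (S₀/π) × [bracket] = (1361/π) × 0.810197 = 351.0 W/m².

Q̄ ≈ 351 W/m²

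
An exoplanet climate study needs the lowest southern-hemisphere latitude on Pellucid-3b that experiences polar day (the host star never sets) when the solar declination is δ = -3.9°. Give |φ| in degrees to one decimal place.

Polar day requires cos H₀ = −tan φ tan δ ≤ −1, i.e. tan φ tan δ ≥ 1.
The boundary is |tan φ| · |tan δ| = 1, so |φ| = 90° − |δ| = 90° − 3.9° = 86.1° in the southern hemisphere.

|φ| = 86.1°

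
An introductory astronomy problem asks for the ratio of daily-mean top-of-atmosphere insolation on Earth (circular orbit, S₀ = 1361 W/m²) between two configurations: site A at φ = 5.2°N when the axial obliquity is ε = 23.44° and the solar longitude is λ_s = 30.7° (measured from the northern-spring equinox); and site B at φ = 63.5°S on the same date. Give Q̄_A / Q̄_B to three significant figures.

Q̄_A / Q̄_B ≈ 5.29

— Configuration A (φ=+5.2°):
Solar declination: sin δ = sin ε · sin λ_s = sin 23.44° × sin 30.7° = 0.20309, so δ = +11.718°.
cos H₀ = −tan(+5.2°) tan(+11.718°) = -0.0189, H₀ = 1.5897 rad.
Bracket: H₀ sin φ sin δ + cos φ cos δ sin H₀ = 1.5897×0.09063×0.20309 + 0.99588×0.97916×0.99982 = 0.029260 + 0.974950 = 1.004210.
Q̄ = (S₀/π) × [bracket] = (1361/π) × 1.004210 = 435.04 W/m².
— Configuration B (φ=-63.5°):
cos H₀ = −tan(-63.5°) tan(+11.718°) = 0.4160, H₀ = 1.1418 rad.
Bracket: H₀ sin φ sin δ + cos φ cos δ sin H₀ = 1.1418×-0.89493×0.20309 + 0.44620×0.97916×0.90936 = -0.207524 + 0.397300 = 0.189776.
Q̄ = (S₀/π) × [bracket] = (1361/π) × 0.189776 = 82.215 W/m².
Ratio Q̄_A / Q̄_B = 435.04 / 82.215 = 5.291.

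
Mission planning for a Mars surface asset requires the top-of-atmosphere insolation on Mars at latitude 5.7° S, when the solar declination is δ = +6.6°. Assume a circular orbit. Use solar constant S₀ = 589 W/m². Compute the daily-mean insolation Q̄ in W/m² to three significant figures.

cos H₀ = −tan(-5.7°) tan(+6.600°) = 0.0115, H₀ = 1.5592 rad.
Bracket: H₀ sin φ sin δ + cos φ cos δ sin H₀ = 1.5592×-0.09932×0.11494 + 0.99506×0.99337×0.99993 = -0.017800 + 0.988394 = 0.970594.
Q̄ = (S₀/π) × [bracket] = (589/π) × 0.970594 = 182.0 W/m².

Q̄ ≈ 182 W/m²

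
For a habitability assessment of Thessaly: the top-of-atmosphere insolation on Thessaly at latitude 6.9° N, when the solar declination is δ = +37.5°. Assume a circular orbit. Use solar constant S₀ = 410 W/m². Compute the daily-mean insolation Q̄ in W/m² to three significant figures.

cos H₀ = −tan(+6.9°) tan(+37.500°) = -0.0929, H₀ = 1.6638 rad.
Bracket: H₀ sin φ sin δ + cos φ cos δ sin H₀ = 1.6638×0.12014×0.60876 + 0.99276×0.79335×0.99568 = 0.121684 + 0.784204 = 0.905888.
Q̄ = (S₀/π) × [bracket] = (410/π) × 0.905888 = 118.2 W/m².

Q̄ ≈ 118 W/m²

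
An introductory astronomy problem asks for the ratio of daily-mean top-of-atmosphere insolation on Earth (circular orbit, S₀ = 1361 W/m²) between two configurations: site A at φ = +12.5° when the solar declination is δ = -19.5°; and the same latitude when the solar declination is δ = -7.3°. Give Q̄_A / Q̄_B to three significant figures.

— Configuration A (φ=+12.5°):
cos H₀ = −tan(+12.5°) tan(-19.500°) = 0.0785, H₀ = 1.4922 rad.
Bracket: H₀ sin φ sin δ + cos φ cos δ sin H₀ = 1.4922×0.21644×-0.33381 + 0.97630×0.94264×0.99691 = -0.107811 + 0.917456 = 0.809645.
Q̄ = (S₀/π) × [bracket] = (1361/π) × 0.809645 = 350.75 W/m².
— Configuration B (φ=+12.5°):
cos H₀ = −tan(+12.5°) tan(-7.300°) = 0.0284, H₀ = 1.5424 rad.
Bracket: H₀ sin φ sin δ + cos φ cos δ sin H₀ = 1.5424×0.21644×-0.12706 + 0.97630×0.99189×0.99960 = -0.042417 + 0.967995 = 0.925578.
Q̄ = (S₀/π) × [bracket] = (1361/π) × 0.925578 = 400.98 W/m².
Ratio Q̄_A / Q̄_B = 350.75 / 400.98 = 0.8747.

Q̄_A / Q̄_B ≈ 0.875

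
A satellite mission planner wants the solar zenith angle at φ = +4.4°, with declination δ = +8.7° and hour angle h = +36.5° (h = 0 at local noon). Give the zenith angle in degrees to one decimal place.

θ_z = 36.5°

cos θ_z = sin φ sin δ + cos φ cos δ cos h = 0.011605 + 0.792266 = 0.803871.
θ_z = arccos(0.803871) = 36.5°.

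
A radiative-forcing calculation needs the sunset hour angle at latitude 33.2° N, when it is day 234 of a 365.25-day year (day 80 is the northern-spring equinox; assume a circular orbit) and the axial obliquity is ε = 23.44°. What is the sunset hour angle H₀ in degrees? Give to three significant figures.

Solar longitude: λ_s = 360° × (234 − 80)/365.25 = 151.786°.
sin δ = sin 23.44° × sin 151.786° = 0.18806, so δ = +10.839°.
cos H₀ = −tan φ · tan δ = −tan(+33.2°) × tan(+10.839°) = -0.1253, so H₀ = 1.6964 rad = 97.20°.

H₀ = 97.2°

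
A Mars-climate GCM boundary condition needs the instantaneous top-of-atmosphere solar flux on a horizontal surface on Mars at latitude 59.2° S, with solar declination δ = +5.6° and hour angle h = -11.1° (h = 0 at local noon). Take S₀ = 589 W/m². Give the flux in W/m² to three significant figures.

cos θ_z = sin φ sin δ + cos φ cos δ cos h = -0.083820 + 0.500066 = 0.416246.
Flux = S₀ · cos θ_z = 589 × 0.416246 = 245.2 W/m².

245 W/m²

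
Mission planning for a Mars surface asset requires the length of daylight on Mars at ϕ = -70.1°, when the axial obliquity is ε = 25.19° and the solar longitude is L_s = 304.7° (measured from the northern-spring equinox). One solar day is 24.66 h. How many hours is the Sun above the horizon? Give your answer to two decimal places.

24.66 h

Solar declination: sin δ = sin ε · sin L_s = sin 25.19° × sin 304.7° = -0.34992, so δ = -20.483°.
Sunrise equation: cos h₀ = −tan ϕ · tan δ = -1.0319 ≤ −1, so the Sun never sets (polar day) and h₀ = π.
Daylight = 2h₀/(2π) × 24.66 h = (3.1416/π) × 24.66 = 24.66 h.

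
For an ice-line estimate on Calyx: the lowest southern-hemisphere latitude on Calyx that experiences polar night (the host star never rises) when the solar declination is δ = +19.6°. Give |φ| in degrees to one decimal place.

Polar night requires cos H₀ = −tan φ tan δ ≥ 1, i.e. tan φ tan δ ≤ −1.
The boundary is |tan φ| · |tan δ| = 1, so |φ| = 90° − |δ| = 90° − 19.6° = 70.4° in the southern hemisphere.

|φ| = 70.4°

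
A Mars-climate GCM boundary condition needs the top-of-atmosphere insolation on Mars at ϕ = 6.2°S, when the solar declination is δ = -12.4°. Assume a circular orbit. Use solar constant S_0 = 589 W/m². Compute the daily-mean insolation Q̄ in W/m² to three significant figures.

Q̄ ≈ 189 W/m²

cos h₀ = −tan(-6.2°) tan(-12.400°) = -0.0239, h₀ = 1.5947 rad.
Bracket: h₀ sin ϕ sin δ + cos ϕ cos δ sin h₀ = 1.5947×-0.10800×-0.21474 + 0.99415×0.97667×0.99971 = 0.036984 + 0.970675 = 1.007659.
Q̄ = (S_0/π) × [bracket] = (589/π) × 1.007659 = 188.9 W/m².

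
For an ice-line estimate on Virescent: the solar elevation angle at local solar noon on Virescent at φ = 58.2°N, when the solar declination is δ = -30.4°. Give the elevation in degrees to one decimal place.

1.4°

At local noon the hour angle is zero, so the zenith angle equals |φ − δ| = |+58.2° − (-30.400°)| = 88.600°.
Elevation = 90° − 88.600° = 1.4°.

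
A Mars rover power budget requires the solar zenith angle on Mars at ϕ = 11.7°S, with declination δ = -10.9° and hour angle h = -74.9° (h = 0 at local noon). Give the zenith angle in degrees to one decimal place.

θ_z = 73.2°

cos θ_z = sin ϕ sin δ + cos ϕ cos δ cos h = 0.038346 + 0.250490 = 0.288836.
θ_z = arccos(0.288836) = 73.2°.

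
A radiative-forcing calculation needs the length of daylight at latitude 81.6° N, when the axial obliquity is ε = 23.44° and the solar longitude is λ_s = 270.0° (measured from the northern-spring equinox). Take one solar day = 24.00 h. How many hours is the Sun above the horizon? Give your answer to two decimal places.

0.00 h

Solar declination: sin δ = sin ε · sin λ_s = sin 23.44° × sin 270.0° = -0.39779, so δ = -23.440°.
cos H₀ = −tan φ · tan δ = 2.9361 ≥ 1, so the Sun never rises (polar night) and H₀ = 0.
Daylight = 2H₀/(2π) × 24.00 h = (0.0000/π) × 24.00 = 0.00 h.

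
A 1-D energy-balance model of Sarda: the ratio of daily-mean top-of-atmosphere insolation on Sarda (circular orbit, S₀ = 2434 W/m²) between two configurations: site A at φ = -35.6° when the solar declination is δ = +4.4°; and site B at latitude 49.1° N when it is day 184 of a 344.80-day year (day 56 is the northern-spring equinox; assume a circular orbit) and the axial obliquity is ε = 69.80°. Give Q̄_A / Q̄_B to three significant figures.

Q̄_A / Q̄_B ≈ 0.460

— Configuration A (φ=-35.6°):
cos H₀ = −tan(-35.6°) tan(+4.400°) = 0.0551, H₀ = 1.5157 rad.
Bracket: H₀ sin φ sin δ + cos φ cos δ sin H₀ = 1.5157×-0.58212×0.07672 + 0.81310×0.99705×0.99848 = -0.067692 + 0.809469 = 0.741777.
Q̄ = (S₀/π) × [bracket] = (2434/π) × 0.741777 = 574.70 W/m².
— Configuration B (φ=+49.1°):
Solar longitude: λ_s = 360° × (184 − 56)/344.80 = 133.643°.
sin δ = sin 69.80° × sin 133.643° = 0.67915, so δ = +42.777°.
cos H₀ = −tan(+49.1°) tan(+42.777°) = -1.0682 ≤ −1 ⇒ polar day, H₀ = π.
Bracket: H₀ sin φ sin δ + cos φ cos δ sin H₀ = 3.1416×0.75585×0.67915 + 0.65474×0.73400×0.00000 = 1.612695 + 0.000000 = 1.612695.
Q̄ = (S₀/π) × [bracket] = (2434/π) × 1.612695 = 1249.5 W/m².
Ratio Q̄_A / Q̄_B = 574.70 / 1249.5 = 0.4599.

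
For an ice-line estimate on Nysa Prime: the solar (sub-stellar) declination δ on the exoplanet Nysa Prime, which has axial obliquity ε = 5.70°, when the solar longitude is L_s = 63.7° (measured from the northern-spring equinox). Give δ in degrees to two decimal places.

sin δ = sin ε · sin L_s = sin 5.70° × sin 63.7° = 0.089039.
δ = arcsin(0.089039) = +5.11°.

δ = +5.11°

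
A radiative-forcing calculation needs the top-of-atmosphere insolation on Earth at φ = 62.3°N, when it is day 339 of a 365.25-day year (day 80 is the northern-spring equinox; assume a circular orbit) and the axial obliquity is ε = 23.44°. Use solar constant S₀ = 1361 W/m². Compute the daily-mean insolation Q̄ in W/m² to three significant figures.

Q̄ ≈ 16.6 W/m²

Solar longitude: λ_s = 360° × (339 − 80)/365.25 = 255.277°.
sin δ = sin 23.44° × sin 255.277° = -0.38473, so δ = -22.627°.
cos H₀ = −tan(+62.3°) tan(-22.627°) = 0.7939, H₀ = 0.6536 rad.
Bracket: H₀ sin φ sin δ + cos φ cos δ sin H₀ = 0.6536×0.88539×-0.38473 + 0.46484×0.92303×0.60804 = -0.222640 + 0.260886 = 0.038246.
Q̄ = (S₀/π) × [bracket] = (1361/π) × 0.038246 = 16.57 W/m².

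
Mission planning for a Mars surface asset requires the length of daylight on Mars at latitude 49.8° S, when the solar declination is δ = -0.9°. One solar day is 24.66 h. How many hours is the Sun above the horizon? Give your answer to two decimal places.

12.48 h

cos H₀ = −tan φ · tan δ = −tan(-49.8°) × tan(-0.900°) = -0.0186, so H₀ = 1.5894 rad = 91.07°.
Daylight = 2H₀/(2π) × 24.66 h = (1.5894/π) × 24.66 = 12.48 h.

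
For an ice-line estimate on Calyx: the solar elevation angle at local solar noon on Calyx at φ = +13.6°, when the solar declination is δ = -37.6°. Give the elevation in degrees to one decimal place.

At local noon the hour angle is zero, so the zenith angle equals |φ − δ| = |+13.6° − (-37.600°)| = 51.200°.
Elevation = 90° − 51.200° = 38.8°.

38.8°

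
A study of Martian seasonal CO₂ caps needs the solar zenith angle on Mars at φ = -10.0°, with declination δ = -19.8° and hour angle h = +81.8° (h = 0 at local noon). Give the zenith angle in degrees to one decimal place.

θ_z = 79.0°

cos θ_z = sin φ sin δ + cos φ cos δ cos h = 0.058821 + 0.132158 = 0.190979.
θ_z = arccos(0.190979) = 79.0°.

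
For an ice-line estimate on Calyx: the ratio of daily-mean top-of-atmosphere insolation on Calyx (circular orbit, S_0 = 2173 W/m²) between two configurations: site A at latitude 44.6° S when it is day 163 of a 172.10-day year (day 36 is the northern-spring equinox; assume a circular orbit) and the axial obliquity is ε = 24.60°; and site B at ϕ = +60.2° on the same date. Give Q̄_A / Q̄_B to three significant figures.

— Configuration A (ϕ=-44.6°):
Solar longitude: L_s = 360° × (163 − 36)/172.10 = 265.660°.
sin δ = sin 24.60° × sin 265.660° = -0.41509, so δ = -24.525°.
cos h₀ = −tan(-44.6°) tan(-24.525°) = -0.4499, h₀ = 2.0375 rad.
Bracket: h₀ sin ϕ sin δ + cos ϕ cos δ sin h₀ = 2.0375×-0.70215×-0.41509 + 0.71203×0.90978×0.89307 = 0.593840 + 0.578522 = 1.172362.
Q̄ = (S_0/π) × [bracket] = (2173/π) × 1.172362 = 810.91 W/m².
— Configuration B (ϕ=+60.2°):
cos h₀ = −tan(+60.2°) tan(-24.525°) = 0.7967, h₀ = 0.6491 rad.
Bracket: h₀ sin ϕ sin δ + cos ϕ cos δ sin h₀ = 0.6491×0.86777×-0.41509 + 0.49697×0.90978×0.60443 = -0.233808 + 0.273283 = 0.039475.
Q̄ = (S_0/π) × [bracket] = (2173/π) × 0.039475 = 27.304 W/m².
Ratio Q̄_A / Q̄_B = 810.91 / 27.304 = 29.70.

Q̄_A / Q̄_B ≈ 29.7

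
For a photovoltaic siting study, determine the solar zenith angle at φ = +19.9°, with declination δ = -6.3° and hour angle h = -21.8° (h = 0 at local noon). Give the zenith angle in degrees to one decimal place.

cos θ_z = sin φ sin δ + cos φ cos δ cos h = -0.037351 + 0.867772 = 0.830421.
θ_z = arccos(0.830421) = 33.9°.

θ_z = 33.9°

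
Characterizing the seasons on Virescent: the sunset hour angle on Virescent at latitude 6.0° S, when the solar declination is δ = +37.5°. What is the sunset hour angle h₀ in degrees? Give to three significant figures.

cos h₀ = −tan ϕ · tan δ = −tan(-6.0°) × tan(+37.500°) = 0.0806, so h₀ = 1.4901 rad = 85.37°.

h₀ = 85.4°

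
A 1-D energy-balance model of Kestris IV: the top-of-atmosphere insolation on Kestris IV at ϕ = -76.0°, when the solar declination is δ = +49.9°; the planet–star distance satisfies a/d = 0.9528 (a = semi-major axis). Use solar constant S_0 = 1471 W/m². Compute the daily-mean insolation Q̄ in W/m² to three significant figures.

cos h₀ = −tan(-76.0°) tan(+49.900°) = 4.7630 ≥ 1 ⇒ polar night, h₀ = 0 and Q̄ = 0.
Inverse-square distance factor (a/d)² = 0.9528² = 0.907828.

Q̄ ≈ 0.00 W/m²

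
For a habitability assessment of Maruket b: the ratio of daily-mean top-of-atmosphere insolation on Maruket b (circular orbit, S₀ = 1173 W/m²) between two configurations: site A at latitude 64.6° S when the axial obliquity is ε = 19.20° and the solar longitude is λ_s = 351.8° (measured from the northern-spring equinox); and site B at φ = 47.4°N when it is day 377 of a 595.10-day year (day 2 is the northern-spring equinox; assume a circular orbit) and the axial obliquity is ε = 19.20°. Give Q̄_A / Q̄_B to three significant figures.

— Configuration A (φ=-64.6°):
Solar declination: sin δ = sin ε · sin λ_s = sin 19.20° × sin 351.8° = -0.04691, so δ = -2.688°.
cos H₀ = −tan(-64.6°) tan(-2.688°) = -0.0989, H₀ = 1.6699 rad.
Bracket: H₀ sin φ sin δ + cos φ cos δ sin H₀ = 1.6699×-0.90334×-0.04691 + 0.42894×0.99890×0.99510 = 0.070763 + 0.426369 = 0.497132.
Q̄ = (S₀/π) × [bracket] = (1173/π) × 0.497132 = 185.62 W/m².
— Configuration B (φ=+47.4°):
Solar longitude: λ_s = 360° × (377 − 2)/595.10 = 226.853°.
sin δ = sin 19.20° × sin 226.853° = -0.23994, so δ = -13.883°.
cos H₀ = −tan(+47.4°) tan(-13.883°) = 0.2688, H₀ = 1.2987 rad.
Bracket: H₀ sin φ sin δ + cos φ cos δ sin H₀ = 1.2987×0.73610×-0.23994 + 0.67688×0.97079×0.96320 = -0.229376 + 0.632927 = 0.403551.
Q̄ = (S₀/π) × [bracket] = (1173/π) × 0.403551 = 150.68 W/m².
Ratio Q̄_A / Q̄_B = 185.62 / 150.68 = 1.232.

Q̄_A / Q̄_B ≈ 1.23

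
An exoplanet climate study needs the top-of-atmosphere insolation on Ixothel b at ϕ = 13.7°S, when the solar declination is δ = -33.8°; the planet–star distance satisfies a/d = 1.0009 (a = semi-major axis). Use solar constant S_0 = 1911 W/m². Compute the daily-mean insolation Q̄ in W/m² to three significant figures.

cos h₀ = −tan(-13.7°) tan(-33.800°) = -0.1632, h₀ = 1.7347 rad.
Bracket: h₀ sin ϕ sin δ + cos ϕ cos δ sin h₀ = 1.7347×-0.23684×-0.55630 + 0.97155×0.83098×0.98659 = 0.228554 + 0.796512 = 1.025066.
Inverse-square distance factor (a/d)² = 1.0009² = 1.001801.
Q̄ = (S_0/π) × 1.001801 × [bracket] = (1911/π) × 1.001801 × 1.025066 = 624.7 W/m².

Q̄ ≈ 625 W/m²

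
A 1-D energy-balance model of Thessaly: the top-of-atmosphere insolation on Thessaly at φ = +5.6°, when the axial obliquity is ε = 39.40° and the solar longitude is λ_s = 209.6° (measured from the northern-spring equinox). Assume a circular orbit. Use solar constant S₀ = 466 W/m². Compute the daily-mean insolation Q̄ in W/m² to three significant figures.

Q̄ ≈ 133 W/m²

Solar declination: sin δ = sin ε · sin λ_s = sin 39.40° × sin 209.6° = -0.31352, so δ = -18.271°.
cos H₀ = −tan(+5.6°) tan(-18.271°) = 0.0324, H₀ = 1.5384 rad.
Bracket: H₀ sin φ sin δ + cos φ cos δ sin H₀ = 1.5384×0.09758×-0.31352 + 0.99523×0.94958×0.99948 = -0.047065 + 0.944559 = 0.897494.
Q̄ = (S₀/π) × [bracket] = (466/π) × 0.897494 = 133.1 W/m².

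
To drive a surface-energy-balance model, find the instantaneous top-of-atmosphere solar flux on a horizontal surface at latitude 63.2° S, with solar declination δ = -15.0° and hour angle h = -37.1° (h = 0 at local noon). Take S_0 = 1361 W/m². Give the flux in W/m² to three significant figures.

787 W/m²

cos θ_z = sin ϕ sin δ + cos ϕ cos δ cos h = 0.231018 + 0.347359 = 0.578377.
Flux = S_0 · cos θ_z = 1361 × 0.578377 = 787.2 W/m².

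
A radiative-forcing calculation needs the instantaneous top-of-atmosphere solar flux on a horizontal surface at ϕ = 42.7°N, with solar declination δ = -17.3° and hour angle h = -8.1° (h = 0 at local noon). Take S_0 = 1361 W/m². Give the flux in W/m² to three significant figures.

671 W/m²

cos θ_z = sin ϕ sin δ + cos ϕ cos δ cos h = -0.201668 + 0.694668 = 0.493000.
Flux = S_0 · cos θ_z = 1361 × 0.493000 = 671.0 W/m².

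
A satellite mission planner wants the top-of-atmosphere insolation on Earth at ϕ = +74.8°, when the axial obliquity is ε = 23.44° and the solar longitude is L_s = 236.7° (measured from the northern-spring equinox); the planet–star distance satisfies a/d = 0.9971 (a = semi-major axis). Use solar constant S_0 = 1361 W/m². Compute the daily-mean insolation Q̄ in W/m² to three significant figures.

Q̄ ≈ 0.00 W/m²

Solar declination: sin δ = sin ε · sin L_s = sin 23.44° × sin 236.7° = -0.33247, so δ = -19.419°.
cos h₀ = −tan(+74.8°) tan(-19.419°) = 1.2975 ≥ 1 ⇒ polar night, h₀ = 0 and Q̄ = 0.
Inverse-square distance factor (a/d)² = 0.9971² = 0.994208.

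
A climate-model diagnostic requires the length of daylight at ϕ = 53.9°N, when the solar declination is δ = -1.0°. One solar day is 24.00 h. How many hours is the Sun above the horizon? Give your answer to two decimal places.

11.82 h

cos h₀ = −tan ϕ · tan δ = −tan(+53.9°) × tan(-1.000°) = 0.0239, so h₀ = 1.5469 rad = 88.63°.
Daylight = 2h₀/(2π) × 24.00 h = (1.5469/π) × 24.00 = 11.82 h.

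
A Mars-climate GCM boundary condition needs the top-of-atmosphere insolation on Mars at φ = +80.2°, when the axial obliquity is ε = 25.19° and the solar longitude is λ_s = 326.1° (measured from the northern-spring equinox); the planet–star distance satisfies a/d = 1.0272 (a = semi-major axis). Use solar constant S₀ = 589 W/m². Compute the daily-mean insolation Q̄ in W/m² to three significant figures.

Solar declination: sin δ = sin ε · sin λ_s = sin 25.19° × sin 326.1° = -0.23739, so δ = -13.732°.
cos H₀ = −tan(+80.2°) tan(-13.732°) = 1.4148 ≥ 1 ⇒ polar night, H₀ = 0 and Q̄ = 0.
Inverse-square distance factor (a/d)² = 1.0272² = 1.055140.

Q̄ ≈ 0.00 W/m²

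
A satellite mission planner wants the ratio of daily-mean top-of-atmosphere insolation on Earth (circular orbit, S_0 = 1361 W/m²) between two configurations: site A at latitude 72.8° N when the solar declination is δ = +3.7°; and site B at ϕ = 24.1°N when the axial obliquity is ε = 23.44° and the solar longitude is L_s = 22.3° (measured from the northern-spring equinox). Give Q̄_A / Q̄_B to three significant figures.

— Configuration A (ϕ=+72.8°):
cos h₀ = −tan(+72.8°) tan(+3.700°) = -0.2089, h₀ = 1.7813 rad.
Bracket: h₀ sin ϕ sin δ + cos ϕ cos δ sin h₀ = 1.7813×0.95528×0.06453 + 0.29571×0.99792×0.97794 = 0.109807 + 0.288585 = 0.398392.
Q̄ = (S_0/π) × [bracket] = (1361/π) × 0.398392 = 172.59 W/m².
— Configuration B (ϕ=+24.1°):
Solar declination: sin δ = sin ε · sin L_s = sin 23.44° × sin 22.3° = 0.15094, so δ = +8.682°.
cos h₀ = −tan(+24.1°) tan(+8.682°) = -0.0683, h₀ = 1.6392 rad.
Bracket: h₀ sin ϕ sin δ + cos ϕ cos δ sin h₀ = 1.6392×0.40833×0.15094 + 0.91283×0.98854×0.99766 = 0.101029 + 0.900257 = 1.001286.
Q̄ = (S_0/π) × [bracket] = (1361/π) × 1.001286 = 433.78 W/m².
Ratio Q̄_A / Q̄_B = 172.59 / 433.78 = 0.3979.

Q̄_A / Q̄_B ≈ 0.398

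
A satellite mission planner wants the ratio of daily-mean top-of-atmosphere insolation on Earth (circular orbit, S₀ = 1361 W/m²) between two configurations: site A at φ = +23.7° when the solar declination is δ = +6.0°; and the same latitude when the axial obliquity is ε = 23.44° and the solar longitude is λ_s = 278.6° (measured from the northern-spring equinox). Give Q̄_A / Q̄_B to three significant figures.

— Configuration A (φ=+23.7°):
cos H₀ = −tan(+23.7°) tan(+6.000°) = -0.0461, H₀ = 1.6170 rad.
Bracket: H₀ sin φ sin δ + cos φ cos δ sin H₀ = 1.6170×0.40195×0.10453 + 0.91566×0.99452×0.99894 = 0.067940 + 0.909677 = 0.977617.
Q̄ = (S₀/π) × [bracket] = (1361/π) × 0.977617 = 423.52 W/m².
— Configuration B (φ=+23.7°):
Solar declination: sin δ = sin ε · sin λ_s = sin 23.44° × sin 278.6° = -0.39332, so δ = -23.161°.
cos H₀ = −tan(+23.7°) tan(-23.161°) = 0.1878, H₀ = 1.3819 rad.
Bracket: H₀ sin φ sin δ + cos φ cos δ sin H₀ = 1.3819×0.40195×-0.39332 + 0.91566×0.91940×0.98221 = -0.218471 + 0.826881 = 0.608410.
Q̄ = (S₀/π) × [bracket] = (1361/π) × 0.608410 = 263.58 W/m².
Ratio Q̄_A / Q̄_B = 423.52 / 263.58 = 1.607.

Q̄_A / Q̄_B ≈ 1.61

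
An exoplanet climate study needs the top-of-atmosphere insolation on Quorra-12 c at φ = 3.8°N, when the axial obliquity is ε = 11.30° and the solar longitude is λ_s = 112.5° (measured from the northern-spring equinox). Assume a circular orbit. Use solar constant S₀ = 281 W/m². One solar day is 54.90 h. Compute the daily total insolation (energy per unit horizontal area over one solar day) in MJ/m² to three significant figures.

17.7 MJ/m²

Solar declination: sin δ = sin ε · sin λ_s = sin 11.30° × sin 112.5° = 0.18103, so δ = +10.430°.
cos H₀ = −tan(+3.8°) tan(+10.430°) = -0.0122, H₀ = 1.5830 rad.
Bracket: H₀ sin φ sin δ + cos φ cos δ sin H₀ = 1.5830×0.06627×0.18103 + 0.99780×0.98348×0.99993 = 0.018991 + 0.981248 = 1.000239.
Q̄ = (S₀/π) × [bracket] = (281/π) × 1.000239 = 89.466 W/m².
Daily total = Q̄ × 54.90 h × 3600 s/h = 89.466 × 54.90 × 3600 / 10⁶ = 17.68 MJ/m².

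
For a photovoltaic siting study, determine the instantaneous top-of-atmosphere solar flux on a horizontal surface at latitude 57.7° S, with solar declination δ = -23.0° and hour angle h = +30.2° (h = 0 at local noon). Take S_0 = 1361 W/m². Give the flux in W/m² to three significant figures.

cos θ_z = sin ϕ sin δ + cos ϕ cos δ cos h = 0.330270 + 0.425114 = 0.755384.
Flux = S_0 · cos θ_z = 1361 × 0.755384 = 1028 W/m².

1.03e+03 W/m²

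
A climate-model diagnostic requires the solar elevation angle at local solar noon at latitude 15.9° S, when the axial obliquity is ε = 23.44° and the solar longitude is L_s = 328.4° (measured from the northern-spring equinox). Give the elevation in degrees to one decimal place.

Solar declination: sin δ = sin ε · sin L_s = sin 23.44° × sin 328.4° = -0.20844, so δ = -12.031°.
At local noon the hour angle is zero, so the zenith angle equals |ϕ − δ| = |-15.9° − (-12.031°)| = 3.869°.
Elevation = 90° − 3.869° = 86.1°.

86.1°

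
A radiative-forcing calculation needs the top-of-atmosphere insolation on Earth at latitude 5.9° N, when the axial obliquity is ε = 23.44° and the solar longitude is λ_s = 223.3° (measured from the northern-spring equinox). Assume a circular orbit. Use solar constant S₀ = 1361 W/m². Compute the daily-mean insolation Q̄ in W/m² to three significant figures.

Q̄ ≈ 396 W/m²

Solar declination: sin δ = sin ε · sin λ_s = sin 23.44° × sin 223.3° = -0.27281, so δ = -15.832°.
cos H₀ = −tan(+5.9°) tan(-15.832°) = 0.0293, H₀ = 1.5415 rad.
Bracket: H₀ sin φ sin δ + cos φ cos δ sin H₀ = 1.5415×0.10279×-0.27281 + 0.99470×0.96207×0.99957 = -0.043227 + 0.956560 = 0.913333.
Q̄ = (S₀/π) × [bracket] = (1361/π) × 0.913333 = 395.7 W/m².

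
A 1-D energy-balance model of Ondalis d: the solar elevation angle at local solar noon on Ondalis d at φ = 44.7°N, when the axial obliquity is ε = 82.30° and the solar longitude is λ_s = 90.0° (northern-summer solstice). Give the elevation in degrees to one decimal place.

52.4°

Solar declination: sin δ = sin ε · sin λ_s = sin 82.30° × sin 90.0° = 0.99098, so δ = +82.300°.
At local noon the hour angle is zero, so the zenith angle equals |φ − δ| = |+44.7° − (+82.300°)| = 37.600°.
Elevation = 90° − 37.600° = 52.4°.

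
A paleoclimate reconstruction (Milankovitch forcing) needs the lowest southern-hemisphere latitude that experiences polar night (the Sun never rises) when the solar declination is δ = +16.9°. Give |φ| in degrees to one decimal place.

|φ| = 73.1°

Polar night requires cos H₀ = −tan φ tan δ ≥ 1, i.e. tan φ tan δ ≤ −1.
The boundary is |tan φ| · |tan δ| = 1, so |φ| = 90° − |δ| = 90° − 16.9° = 73.1° in the southern hemisphere.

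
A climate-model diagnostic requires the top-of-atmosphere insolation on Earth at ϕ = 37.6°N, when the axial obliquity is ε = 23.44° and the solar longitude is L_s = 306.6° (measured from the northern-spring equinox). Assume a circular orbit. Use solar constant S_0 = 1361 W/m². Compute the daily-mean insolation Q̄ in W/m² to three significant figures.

Q̄ ≈ 204 W/m²

Solar declination: sin δ = sin ε · sin L_s = sin 23.44° × sin 306.6° = -0.31935, so δ = -18.624°.
cos h₀ = −tan(+37.6°) tan(-18.624°) = 0.2595, h₀ = 1.3083 rad.
Bracket: h₀ sin ϕ sin δ + cos ϕ cos δ sin h₀ = 1.3083×0.61015×-0.31935 + 0.79229×0.94764×0.96574 = -0.254924 + 0.725083 = 0.470159.
Q̄ = (S_0/π) × [bracket] = (1361/π) × 0.470159 = 203.7 W/m².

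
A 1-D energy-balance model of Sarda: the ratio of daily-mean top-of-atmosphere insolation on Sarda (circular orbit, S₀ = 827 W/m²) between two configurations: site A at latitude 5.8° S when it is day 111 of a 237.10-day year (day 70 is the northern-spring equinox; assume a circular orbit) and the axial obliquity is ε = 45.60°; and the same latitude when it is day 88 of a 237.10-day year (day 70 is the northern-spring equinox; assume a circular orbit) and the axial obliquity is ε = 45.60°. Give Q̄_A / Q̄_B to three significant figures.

Q̄_A / Q̄_B ≈ 0.758

— Configuration A (φ=-5.8°):
Solar longitude: λ_s = 360° × (111 − 70)/237.10 = 62.252°.
sin δ = sin 45.60° × sin 62.252° = 0.63231, so δ = +39.221°.
cos H₀ = −tan(-5.8°) tan(+39.221°) = 0.0829, H₀ = 1.4878 rad.
Bracket: H₀ sin φ sin δ + cos φ cos δ sin H₀ = 1.4878×-0.10106×0.63231 + 0.99488×0.77471×0.99656 = -0.095072 + 0.768092 = 0.673020.
Q̄ = (S₀/π) × [bracket] = (827/π) × 0.673020 = 177.17 W/m².
— Configuration B (φ=-5.8°):
Solar longitude: λ_s = 360° × (88 − 70)/237.10 = 27.330°.
sin δ = sin 45.60° × sin 27.330° = 0.32803, so δ = +19.149°.
cos H₀ = −tan(-5.8°) tan(+19.149°) = 0.0353, H₀ = 1.5355 rad.
Bracket: H₀ sin φ sin δ + cos φ cos δ sin H₀ = 1.5355×-0.10106×0.32803 + 0.99488×0.94467×0.99938 = -0.050903 + 0.939251 = 0.888348.
Q̄ = (S₀/π) × [bracket] = (827/π) × 0.888348 = 233.85 W/m².
Ratio Q̄_A / Q̄_B = 177.17 / 233.85 = 0.7576.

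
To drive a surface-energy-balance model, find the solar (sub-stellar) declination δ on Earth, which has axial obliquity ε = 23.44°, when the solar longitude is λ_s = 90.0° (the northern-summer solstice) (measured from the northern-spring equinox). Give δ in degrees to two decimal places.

δ = +23.44°

sin δ = sin ε · sin λ_s = sin 23.44° × sin 90.0° = 0.397789.
δ = arcsin(0.397789) = +23.44°.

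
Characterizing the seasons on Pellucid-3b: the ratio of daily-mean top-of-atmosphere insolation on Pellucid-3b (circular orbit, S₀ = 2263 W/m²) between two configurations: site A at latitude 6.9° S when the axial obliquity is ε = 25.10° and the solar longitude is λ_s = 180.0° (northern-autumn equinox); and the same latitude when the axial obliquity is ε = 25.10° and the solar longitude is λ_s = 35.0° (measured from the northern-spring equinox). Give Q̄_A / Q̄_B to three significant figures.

Q̄_A / Q̄_B ≈ 1.08

— Configuration A (φ=-6.9°):
Solar declination: sin δ = sin ε · sin λ_s = sin 25.10° × sin 180.0° = 0.00000, so δ = +0.000°.
cos H₀ = −tan(-6.9°) tan(+0.000°) = 0.0000, H₀ = 1.5708 rad.
Bracket: H₀ sin φ sin δ + cos φ cos δ sin H₀ = 1.5708×-0.12014×0.00000 + 0.99276×1.00000×1.00000 = -0.000000 + 0.992760 = 0.992760.
Q̄ = (S₀/π) × [bracket] = (2263/π) × 0.992760 = 715.12 W/m².
— Configuration B (φ=-6.9°):
Solar declination: sin δ = sin ε · sin λ_s = sin 25.10° × sin 35.0° = 0.24331, so δ = +14.082°.
cos H₀ = −tan(-6.9°) tan(+14.082°) = 0.0304, H₀ = 1.5404 rad.
Bracket: H₀ sin φ sin δ + cos φ cos δ sin H₀ = 1.5404×-0.12014×0.24331 + 0.99276×0.96995×0.99954 = -0.045028 + 0.962485 = 0.917457.
Q̄ = (S₀/π) × [bracket] = (2263/π) × 0.917457 = 660.88 W/m².
Ratio Q̄_A / Q̄_B = 715.12 / 660.88 = 1.082.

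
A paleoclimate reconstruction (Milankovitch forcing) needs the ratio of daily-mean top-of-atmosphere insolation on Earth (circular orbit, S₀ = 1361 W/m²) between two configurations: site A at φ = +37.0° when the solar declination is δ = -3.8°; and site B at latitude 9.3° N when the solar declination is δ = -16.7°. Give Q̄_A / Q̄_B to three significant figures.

Q̄_A / Q̄_B ≈ 0.842

— Configuration A (φ=+37.0°):
cos H₀ = −tan(+37.0°) tan(-3.800°) = 0.0501, H₀ = 1.5207 rad.
Bracket: H₀ sin φ sin δ + cos φ cos δ sin H₀ = 1.5207×0.60182×-0.06627 + 0.79864×0.99780×0.99875 = -0.060649 + 0.795887 = 0.735238.
Q̄ = (S₀/π) × [bracket] = (1361/π) × 0.735238 = 318.52 W/m².
— Configuration B (φ=+9.3°):
cos H₀ = −tan(+9.3°) tan(-16.700°) = 0.0491, H₀ = 1.5216 rad.
Bracket: H₀ sin φ sin δ + cos φ cos δ sin H₀ = 1.5216×0.16160×-0.28736 + 0.98686×0.95782×0.99879 = -0.070659 + 0.944091 = 0.873432.
Q̄ = (S₀/π) × [bracket] = (1361/π) × 0.873432 = 378.39 W/m².
Ratio Q̄_A / Q̄_B = 318.52 / 378.39 = 0.8418.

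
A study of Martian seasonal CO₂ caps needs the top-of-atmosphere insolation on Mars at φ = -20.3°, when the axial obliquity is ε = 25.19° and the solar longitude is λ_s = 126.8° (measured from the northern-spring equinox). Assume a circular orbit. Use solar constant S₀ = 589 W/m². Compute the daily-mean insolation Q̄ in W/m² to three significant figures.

Q̄ ≈ 132 W/m²

Solar declination: sin δ = sin ε · sin λ_s = sin 25.19° × sin 126.8° = 0.34081, so δ = +19.926°.
cos H₀ = −tan(-20.3°) tan(+19.926°) = 0.1341, H₀ = 1.4363 rad.
Bracket: H₀ sin φ sin δ + cos φ cos δ sin H₀ = 1.4363×-0.34694×0.34081 + 0.93789×0.94013×0.99097 = -0.169829 + 0.873776 = 0.703947.
Q̄ = (S₀/π) × [bracket] = (589/π) × 0.703947 = 132.0 W/m².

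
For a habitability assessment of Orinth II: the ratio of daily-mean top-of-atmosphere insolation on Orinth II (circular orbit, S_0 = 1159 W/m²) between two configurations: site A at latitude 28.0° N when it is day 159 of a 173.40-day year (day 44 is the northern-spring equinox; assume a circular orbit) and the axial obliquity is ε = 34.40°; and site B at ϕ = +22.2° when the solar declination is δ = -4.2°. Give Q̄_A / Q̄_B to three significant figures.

— Configuration A (ϕ=+28.0°):
Solar longitude: L_s = 360° × (159 − 44)/173.40 = 238.754°.
sin δ = sin 34.40° × sin 238.754° = -0.48302, so δ = -28.883°.
cos h₀ = −tan(+28.0°) tan(-28.883°) = 0.2933, h₀ = 1.2731 rad.
Bracket: h₀ sin ϕ sin δ + cos ϕ cos δ sin h₀ = 1.2731×0.46947×-0.48302 + 0.88295×0.87561×0.95602 = -0.288692 + 0.739118 = 0.450426.
Q̄ = (S_0/π) × [bracket] = (1159/π) × 0.450426 = 166.17 W/m².
— Configuration B (ϕ=+22.2°):
cos h₀ = −tan(+22.2°) tan(-4.200°) = 0.0300, h₀ = 1.5408 rad.
Bracket: h₀ sin ϕ sin δ + cos ϕ cos δ sin h₀ = 1.5408×0.37784×-0.07324 + 0.92587×0.99731×0.99955 = -0.042639 + 0.922964 = 0.880325.
Q̄ = (S_0/π) × [bracket] = (1159/π) × 0.880325 = 324.77 W/m².
Ratio Q̄_A / Q̄_B = 166.17 / 324.77 = 0.5117.

Q̄_A / Q̄_B ≈ 0.512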